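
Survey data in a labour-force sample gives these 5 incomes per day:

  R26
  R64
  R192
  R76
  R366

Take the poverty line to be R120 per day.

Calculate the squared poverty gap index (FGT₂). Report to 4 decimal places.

Below z: R26, R64, R76 (q = 3 of N = 5).
Normalized shortfalls: (120−26)/120 = 0.7833; (120−64)/120 = 0.4667; (120−76)/120 = 0.3667.
Squared: 0.6136; 0.2178; 0.1344.
Sum = 0.965833; P₂ = 0.965833 / 5 = 0.1932.

0.1932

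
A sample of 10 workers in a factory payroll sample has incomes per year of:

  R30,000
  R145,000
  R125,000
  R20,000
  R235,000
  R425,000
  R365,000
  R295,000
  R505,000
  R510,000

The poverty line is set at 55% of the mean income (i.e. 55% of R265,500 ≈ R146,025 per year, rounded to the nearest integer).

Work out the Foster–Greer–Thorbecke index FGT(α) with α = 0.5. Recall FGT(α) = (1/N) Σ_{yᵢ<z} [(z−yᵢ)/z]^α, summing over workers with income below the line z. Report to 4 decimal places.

0.2284

Below the line: R20,000, R30,000, R125,000, R145,000 (q = 4 of N = 10).
Shortfall ratios: (146025−20000)/146025 = 0.8630; (146025−30000)/146025 = 0.7946; (146025−125000)/146025 = 0.1440; (146025−145000)/146025 = 0.0070.
Raised to α = 0.5: 0.92900; 0.89138; 0.37945; 0.08378.
Sum = 2.283608; FGT(0.5) = 2.283608 / 10 = 0.2284.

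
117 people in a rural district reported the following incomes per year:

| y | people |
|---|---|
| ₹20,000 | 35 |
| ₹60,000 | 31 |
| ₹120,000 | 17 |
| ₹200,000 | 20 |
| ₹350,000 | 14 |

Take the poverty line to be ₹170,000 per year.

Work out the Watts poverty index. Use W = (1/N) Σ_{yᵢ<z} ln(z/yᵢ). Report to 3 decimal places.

Below z: 35×₹20,000, 31×₹60,000, 17×₹120,000 (q = 83 of N = 117).
ln(z/y) terms: ln(170000/20000) = 2.1401 (×35); ln(170000/60000) = 1.0415 (×31); ln(170000/120000) = 0.3483 (×17).
W = 113.108600 / 117 = 0.967.

0.967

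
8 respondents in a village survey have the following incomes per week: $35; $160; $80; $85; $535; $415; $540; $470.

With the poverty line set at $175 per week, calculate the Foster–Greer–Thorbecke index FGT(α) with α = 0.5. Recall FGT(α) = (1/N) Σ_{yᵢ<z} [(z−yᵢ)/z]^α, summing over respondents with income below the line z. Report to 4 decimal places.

0.3301

Poor units: $35, $80, $85, $160 (q = 4 of N = 8).
Shortfall ratios: (175−35)/175 = 0.8000; (175−80)/175 = 0.5429; (175−85)/175 = 0.5143; (175−160)/175 = 0.0857.
Raised to α = 0.5: 0.89443; 0.73679; 0.71714; 0.29277.
Sum = 2.641123; FGT(0.5) = 2.641123 / 8 = 0.3301.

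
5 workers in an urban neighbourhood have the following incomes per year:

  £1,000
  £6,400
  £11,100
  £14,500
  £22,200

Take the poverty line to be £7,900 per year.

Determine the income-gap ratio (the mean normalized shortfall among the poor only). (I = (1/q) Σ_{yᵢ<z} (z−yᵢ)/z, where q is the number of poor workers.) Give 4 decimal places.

Below the line: £1,000, £6,400 (q = 2 of N = 5).
Relative gaps: 0.8734, 0.1899; sum = 1.063291.
The income-gap ratio divides by q (the poor only): 1.063291 / 2 = 0.5316.

0.5316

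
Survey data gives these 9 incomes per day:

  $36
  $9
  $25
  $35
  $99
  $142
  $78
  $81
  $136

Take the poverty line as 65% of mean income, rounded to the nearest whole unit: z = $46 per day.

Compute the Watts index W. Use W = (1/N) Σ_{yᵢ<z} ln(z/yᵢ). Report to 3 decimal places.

Incomes under z: $9, $25, $35, $36 (q = 4 of N = 9).
ln(z/y) terms: ln(46/9) = 1.6314; ln(46/25) = 0.6098; ln(46/35) = 0.2733; ln(46/36) = 0.2451.
W = 2.759598 / 9 = 0.307.

0.307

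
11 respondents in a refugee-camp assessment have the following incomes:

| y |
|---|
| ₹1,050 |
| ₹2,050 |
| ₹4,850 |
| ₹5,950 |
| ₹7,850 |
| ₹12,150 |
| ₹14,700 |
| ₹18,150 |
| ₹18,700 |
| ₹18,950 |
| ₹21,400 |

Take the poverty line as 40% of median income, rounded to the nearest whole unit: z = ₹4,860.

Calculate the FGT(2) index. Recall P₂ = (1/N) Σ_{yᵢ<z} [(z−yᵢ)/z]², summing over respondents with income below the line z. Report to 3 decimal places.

Below the line: ₹1,050, ₹2,050, ₹4,850 (q = 3 of N = 11).
Relative gaps: (4860−1050)/4860 = 0.7840; (4860−2050)/4860 = 0.5782; (4860−4850)/4860 = 0.0021.
Squared: 0.6146; 0.3343; 0.0000.
Sum = 0.948886; P₂ = 0.948886 / 11 = 0.086.

0.086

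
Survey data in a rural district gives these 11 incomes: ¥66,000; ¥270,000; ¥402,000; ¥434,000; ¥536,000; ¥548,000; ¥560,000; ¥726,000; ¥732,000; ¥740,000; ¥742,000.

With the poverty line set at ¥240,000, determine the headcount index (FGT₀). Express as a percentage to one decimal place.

1 of the 11 individuals have income below ¥240,000.
H = 1/11 = 9.1%.

9.1%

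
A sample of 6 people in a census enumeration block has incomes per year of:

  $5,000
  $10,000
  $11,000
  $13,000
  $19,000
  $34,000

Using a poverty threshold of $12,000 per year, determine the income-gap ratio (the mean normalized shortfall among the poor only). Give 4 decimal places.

Incomes under z: $5,000, $10,000, $11,000 (q = 3 of N = 6).
Shortfall ratios (z−y)/z: 0.5833, 0.1667, 0.0833; sum = 0.833333.
I averages over the q = 3 poor units only: 0.833333 / 3 = 0.2778.

0.2778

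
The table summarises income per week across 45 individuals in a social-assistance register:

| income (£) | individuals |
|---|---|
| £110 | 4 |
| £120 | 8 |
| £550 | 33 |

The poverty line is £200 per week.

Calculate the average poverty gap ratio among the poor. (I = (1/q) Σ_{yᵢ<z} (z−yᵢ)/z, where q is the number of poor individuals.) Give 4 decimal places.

Incomes under z: 4×£110, 8×£120 (q = 12 of N = 45).
Shortfall ratios (z−y)/z: 0.4500 (×4), 0.4000 (×8); sum = 5.000000.
The income-gap ratio divides by q (the poor only): 5.000000 / 12 = 0.4167.

0.4167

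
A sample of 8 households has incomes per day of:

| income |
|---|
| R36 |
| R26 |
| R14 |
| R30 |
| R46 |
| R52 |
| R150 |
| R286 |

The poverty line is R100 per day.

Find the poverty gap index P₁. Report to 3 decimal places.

0.495

Poor units: R14, R26, R30, R36, R46, R52 (q = 6 of N = 8).
Relative gaps: (100−14)/100 = 0.8600; (100−26)/100 = 0.7400; (100−30)/100 = 0.7000; (100−36)/100 = 0.6400; (100−46)/100 = 0.5400; (100−52)/100 = 0.4800.
Σ = 3.960000. Dividing by the full population N = 8 gives P₁ = 0.495.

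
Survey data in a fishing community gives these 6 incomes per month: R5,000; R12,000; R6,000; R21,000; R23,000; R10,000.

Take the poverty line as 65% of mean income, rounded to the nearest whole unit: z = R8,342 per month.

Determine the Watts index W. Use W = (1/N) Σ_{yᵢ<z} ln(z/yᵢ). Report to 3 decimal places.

0.140

Poor units: R5,000, R6,000 (q = 2 of N = 6).
Log shortfalls: ln(8342/5000) = 0.5119; ln(8342/6000) = 0.3295.
W = 0.841409 / 6 = 0.140.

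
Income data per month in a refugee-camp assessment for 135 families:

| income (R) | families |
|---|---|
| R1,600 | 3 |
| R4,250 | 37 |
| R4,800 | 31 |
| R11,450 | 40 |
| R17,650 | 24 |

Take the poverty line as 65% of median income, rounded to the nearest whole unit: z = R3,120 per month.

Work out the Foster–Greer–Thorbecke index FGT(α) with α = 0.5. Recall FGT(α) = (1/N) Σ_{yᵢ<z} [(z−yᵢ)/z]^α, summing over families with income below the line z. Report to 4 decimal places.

0.0155

Poor units: 3×R1,600 (q = 3 of N = 135).
Gap ratios (z−y)/z: (3120−1600)/3120 = 0.4872 (×3).
Raised to α = 0.5: 0.69798 (×3).
Sum = 2.093947; FGT(0.5) = 2.093947 / 135 = 0.0155.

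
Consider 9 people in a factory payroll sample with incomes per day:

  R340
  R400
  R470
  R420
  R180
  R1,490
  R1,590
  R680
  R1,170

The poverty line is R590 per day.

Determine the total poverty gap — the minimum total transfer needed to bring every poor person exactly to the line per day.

R1,140

Incomes under z: R180, R340, R400, R420, R470 (q = 5 of N = 9).
Individual gaps: 590−180 = 410; 590−340 = 250; 590−400 = 190; 590−420 = 170; 590−470 = 120.
Aggregate gap = R1,140.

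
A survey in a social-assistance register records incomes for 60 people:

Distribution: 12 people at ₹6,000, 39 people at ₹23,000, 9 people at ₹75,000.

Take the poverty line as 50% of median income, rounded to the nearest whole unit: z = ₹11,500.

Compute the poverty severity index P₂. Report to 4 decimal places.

Incomes under z: 12×₹6,000 (q = 12 of N = 60).
Normalized shortfalls: (11500−6000)/11500 = 0.4783 (×12).
Squared: 0.2287 (×12).
Sum = 2.744802; P₂ = 2.744802 / 60 = 0.0457.

0.0457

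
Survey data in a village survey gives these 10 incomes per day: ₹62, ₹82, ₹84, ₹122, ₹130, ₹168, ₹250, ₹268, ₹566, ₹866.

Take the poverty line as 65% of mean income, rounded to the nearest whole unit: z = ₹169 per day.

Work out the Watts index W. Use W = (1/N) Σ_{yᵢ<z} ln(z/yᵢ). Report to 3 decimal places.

Below z: ₹62, ₹82, ₹84, ₹122, ₹130, ₹168 (q = 6 of N = 10).
Log gaps: ln(169/62) = 1.0028; ln(169/82) = 0.7232; ln(169/84) = 0.6991; ln(169/122) = 0.3259; ln(169/130) = 0.2624; ln(169/168) = 0.0059.
W = 3.019202 / 10 = 0.302.

0.302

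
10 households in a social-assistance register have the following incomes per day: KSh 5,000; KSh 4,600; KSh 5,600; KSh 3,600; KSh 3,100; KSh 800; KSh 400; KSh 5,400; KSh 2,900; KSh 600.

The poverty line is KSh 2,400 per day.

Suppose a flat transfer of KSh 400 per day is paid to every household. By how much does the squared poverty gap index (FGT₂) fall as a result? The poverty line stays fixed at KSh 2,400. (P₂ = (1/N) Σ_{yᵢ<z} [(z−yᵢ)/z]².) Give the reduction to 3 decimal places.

Before: below the line — KSh 400, KSh 600, KSh 800; squared poverty gap index (FGT₂) = 0.17014.
After the KSh 400 transfer: below the line — KSh 800, KSh 1,000, KSh 1,200; squared poverty gap index (FGT₂) = 0.10347.
Reduction = 0.17014 − 0.10347 = 0.067.

0.067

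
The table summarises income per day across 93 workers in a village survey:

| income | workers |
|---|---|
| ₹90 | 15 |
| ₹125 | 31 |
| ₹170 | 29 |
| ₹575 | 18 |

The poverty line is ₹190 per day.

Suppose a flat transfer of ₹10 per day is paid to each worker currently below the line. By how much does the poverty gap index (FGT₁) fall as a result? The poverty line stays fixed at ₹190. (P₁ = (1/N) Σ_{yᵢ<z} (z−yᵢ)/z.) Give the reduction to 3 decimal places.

Before: below the line — 15×₹90, 31×₹125, 29×₹170; poverty gap index (FGT₁) = 0.23175.
After the ₹10 transfer: below the line — 15×₹100, 31×₹135, 29×₹180; poverty gap index (FGT₁) = 0.18930.
Reduction = 0.23175 − 0.18930 = 0.042.

0.042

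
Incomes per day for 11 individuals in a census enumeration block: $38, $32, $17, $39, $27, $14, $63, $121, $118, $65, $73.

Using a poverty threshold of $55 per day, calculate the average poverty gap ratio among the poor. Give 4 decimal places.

0.4939

Incomes under z: $14, $17, $27, $32, $38, $39 (q = 6 of N = 11).
Relative gaps: 0.7455, 0.6909, 0.5091, 0.4182, 0.3091, 0.2909; sum = 2.963636.
I averages over the q = 6 poor units only: 2.963636 / 6 = 0.4939.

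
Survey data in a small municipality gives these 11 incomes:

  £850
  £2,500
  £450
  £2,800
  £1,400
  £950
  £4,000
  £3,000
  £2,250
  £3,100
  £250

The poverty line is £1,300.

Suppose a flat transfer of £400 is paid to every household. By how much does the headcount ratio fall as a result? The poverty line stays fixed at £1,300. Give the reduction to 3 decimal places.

Before: below the line — £250, £450, £850, £950; headcount ratio = 0.36364.
After the £400 transfer: below the line — £650, £850, £1,250; headcount ratio = 0.27273.
Reduction = 0.36364 − 0.27273 = 0.091.

0.091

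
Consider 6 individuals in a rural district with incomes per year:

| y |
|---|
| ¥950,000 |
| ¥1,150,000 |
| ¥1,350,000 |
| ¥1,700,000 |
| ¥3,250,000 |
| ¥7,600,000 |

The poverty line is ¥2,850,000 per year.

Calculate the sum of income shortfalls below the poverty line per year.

¥6,250,000

Below the line: ¥950,000, ¥1,150,000, ¥1,350,000, ¥1,700,000 (q = 4 of N = 6).
Individual gaps: 2850000−950000 = 1900000; 2850000−1150000 = 1700000; 2850000−1350000 = 1500000; 2850000−1700000 = 1150000.
Aggregate gap = ¥6,250,000.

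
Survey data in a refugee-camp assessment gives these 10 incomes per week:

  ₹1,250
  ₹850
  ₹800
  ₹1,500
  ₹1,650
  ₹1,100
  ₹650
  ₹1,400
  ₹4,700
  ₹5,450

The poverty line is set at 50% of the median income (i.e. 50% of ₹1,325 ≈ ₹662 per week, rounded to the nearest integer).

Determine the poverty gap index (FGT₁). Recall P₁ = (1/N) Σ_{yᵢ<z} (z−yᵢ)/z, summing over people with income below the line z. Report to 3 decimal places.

0.002

Below the line: ₹650 (q = 1 of N = 10).
Shortfall ratios: (662−650)/662 = 0.0181.
Σ = 0.018127. Dividing by the full population N = 10 gives P₁ = 0.002.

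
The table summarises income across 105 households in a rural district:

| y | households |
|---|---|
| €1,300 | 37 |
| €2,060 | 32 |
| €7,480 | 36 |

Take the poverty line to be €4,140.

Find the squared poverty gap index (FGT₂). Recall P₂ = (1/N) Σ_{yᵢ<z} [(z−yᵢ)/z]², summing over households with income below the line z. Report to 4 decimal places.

Below z: 37×€1,300, 32×€2,060 (q = 69 of N = 105).
Relative gaps: (4140−1300)/4140 = 0.6860 (×37); (4140−2060)/4140 = 0.5024 (×32).
Squared: 0.4706 (×37); 0.2524 (×32).
Sum = 25.489043; P₂ = 25.489043 / 105 = 0.2428.

0.2428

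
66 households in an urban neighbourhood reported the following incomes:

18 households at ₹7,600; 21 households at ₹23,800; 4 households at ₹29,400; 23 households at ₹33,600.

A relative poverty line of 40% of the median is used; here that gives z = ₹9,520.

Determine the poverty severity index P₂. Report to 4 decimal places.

Below z: 18×₹7,600 (q = 18 of N = 66).
Shortfall ratios: (9520−7600)/9520 = 0.2017 (×18).
Squared: 0.0407 (×18).
Sum = 0.732152; P₂ = 0.732152 / 66 = 0.0111.

0.0111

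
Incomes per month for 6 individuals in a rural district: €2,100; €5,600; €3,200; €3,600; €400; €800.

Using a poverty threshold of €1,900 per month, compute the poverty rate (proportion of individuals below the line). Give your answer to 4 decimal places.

0.3333

2 of the 6 individuals have income below €1,900.
H = 2/6 = 0.3333.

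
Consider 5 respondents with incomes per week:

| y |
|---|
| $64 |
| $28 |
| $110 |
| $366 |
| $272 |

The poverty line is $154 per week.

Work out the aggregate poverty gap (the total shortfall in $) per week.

Poor units: $28, $64, $110 (q = 3 of N = 5).
Individual gaps: 154−28 = 126; 154−64 = 90; 154−110 = 44.
Aggregate gap = $260.

$260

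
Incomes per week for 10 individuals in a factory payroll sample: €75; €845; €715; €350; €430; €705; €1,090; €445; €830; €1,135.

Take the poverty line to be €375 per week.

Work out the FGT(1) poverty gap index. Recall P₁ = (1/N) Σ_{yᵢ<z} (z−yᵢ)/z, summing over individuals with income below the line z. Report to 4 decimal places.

Below the line: €75, €350 (q = 2 of N = 10).
Gap ratios (z−y)/z: (375−75)/375 = 0.8000; (375−350)/375 = 0.0667.
Σ = 0.866667. Dividing by the full population N = 10 gives P₁ = 0.0867.

0.0867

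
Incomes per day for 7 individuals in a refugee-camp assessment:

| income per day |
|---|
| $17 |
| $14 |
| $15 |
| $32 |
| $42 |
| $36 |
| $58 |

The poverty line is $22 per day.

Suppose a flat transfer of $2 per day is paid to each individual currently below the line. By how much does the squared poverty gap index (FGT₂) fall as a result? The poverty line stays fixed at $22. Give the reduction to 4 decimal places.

Before: below the line — $14, $15, $17; squared poverty gap index (FGT₂) = 0.040732.
After the $2 transfer: below the line — $16, $17, $19; squared poverty gap index (FGT₂) = 0.020661.
Reduction = 0.040732 − 0.020661 = 0.0201.

0.0201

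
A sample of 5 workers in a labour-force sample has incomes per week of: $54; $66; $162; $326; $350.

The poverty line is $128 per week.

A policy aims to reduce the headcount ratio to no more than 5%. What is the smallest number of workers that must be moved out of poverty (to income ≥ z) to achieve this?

Currently q = 2 of N = 5 are below the line (H = 0.400).
A headcount ratio of at most 5% allows at most ⌊0.05 × 5⌋ = 0 poor workers.
So at least 2 − 0 = 2 must be lifted.

2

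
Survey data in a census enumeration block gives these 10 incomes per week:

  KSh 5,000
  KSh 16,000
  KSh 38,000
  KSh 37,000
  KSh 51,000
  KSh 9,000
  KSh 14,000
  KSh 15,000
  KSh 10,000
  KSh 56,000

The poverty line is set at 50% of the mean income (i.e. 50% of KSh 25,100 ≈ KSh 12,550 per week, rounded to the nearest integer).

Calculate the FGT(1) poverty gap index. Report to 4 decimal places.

0.1088

Poor units: KSh 5,000, KSh 9,000, KSh 10,000 (q = 3 of N = 10).
Relative gaps: (12550−5000)/12550 = 0.6016; (12550−9000)/12550 = 0.2829; (12550−10000)/12550 = 0.2032.
Σ = 1.087649. Dividing by the full population N = 10 gives P₁ = 0.1088.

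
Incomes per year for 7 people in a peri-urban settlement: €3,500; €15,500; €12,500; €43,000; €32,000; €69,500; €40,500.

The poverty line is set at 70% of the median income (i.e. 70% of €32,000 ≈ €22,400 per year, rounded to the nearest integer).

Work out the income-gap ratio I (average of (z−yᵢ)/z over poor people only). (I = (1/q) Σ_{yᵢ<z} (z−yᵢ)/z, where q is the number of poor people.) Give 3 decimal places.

0.531

Below the line: €3,500, €12,500, €15,500 (q = 3 of N = 7).
Shortfall ratios (z−y)/z: 0.8438, 0.4420, 0.3080; sum = 1.593750.
The income-gap ratio divides by q (the poor only): 1.593750 / 3 = 0.531.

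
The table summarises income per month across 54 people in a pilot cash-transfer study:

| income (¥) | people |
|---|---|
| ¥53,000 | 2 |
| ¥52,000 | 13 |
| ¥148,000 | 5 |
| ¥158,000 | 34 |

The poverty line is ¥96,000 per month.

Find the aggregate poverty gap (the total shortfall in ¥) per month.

Poor units: 13×¥52,000, 2×¥53,000 (q = 15 of N = 54).
Individual gaps: 13×(96000−52000) = 572000; 2×(96000−53000) = 86000.
Aggregate gap = ¥658,000.

¥658,000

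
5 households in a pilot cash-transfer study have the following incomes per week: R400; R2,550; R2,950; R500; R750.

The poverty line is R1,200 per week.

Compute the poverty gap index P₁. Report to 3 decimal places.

Incomes under z: R400, R500, R750 (q = 3 of N = 5).
Gap ratios (z−y)/z: (1200−400)/1200 = 0.6667; (1200−500)/1200 = 0.5833; (1200−750)/1200 = 0.3750.
Σ = 1.625000. Dividing by the full population N = 5 gives P₁ = 0.325.

0.325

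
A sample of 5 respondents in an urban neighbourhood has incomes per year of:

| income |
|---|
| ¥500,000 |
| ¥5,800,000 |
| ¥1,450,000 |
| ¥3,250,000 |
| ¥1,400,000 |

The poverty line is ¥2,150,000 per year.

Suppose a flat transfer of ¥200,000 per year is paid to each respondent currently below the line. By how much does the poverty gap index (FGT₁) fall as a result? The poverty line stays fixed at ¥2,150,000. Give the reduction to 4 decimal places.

0.0558

Before: below the line — ¥500,000, ¥1,400,000, ¥1,450,000; poverty gap index (FGT₁) = 0.288372.
After the ¥200,000 transfer: below the line — ¥700,000, ¥1,600,000, ¥1,650,000; poverty gap index (FGT₁) = 0.232558.
Reduction = 0.288372 − 0.232558 = 0.0558.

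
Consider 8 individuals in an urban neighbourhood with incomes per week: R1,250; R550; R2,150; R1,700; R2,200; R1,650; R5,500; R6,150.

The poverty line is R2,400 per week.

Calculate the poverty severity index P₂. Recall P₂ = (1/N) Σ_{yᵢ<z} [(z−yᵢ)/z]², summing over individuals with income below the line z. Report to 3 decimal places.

Incomes under z: R550, R1,250, R1,650, R1,700, R2,150, R2,200 (q = 6 of N = 8).
Shortfall ratios: (2400−550)/2400 = 0.7708; (2400−1250)/2400 = 0.4792; (2400−1650)/2400 = 0.3125; (2400−1700)/2400 = 0.2917; (2400−2150)/2400 = 0.1042; (2400−2200)/2400 = 0.0833.
Squared: 0.5942; 0.2296; 0.0977; 0.0851; 0.0109; 0.0069.
Sum = 1.024306; P₂ = 1.024306 / 8 = 0.128.

0.128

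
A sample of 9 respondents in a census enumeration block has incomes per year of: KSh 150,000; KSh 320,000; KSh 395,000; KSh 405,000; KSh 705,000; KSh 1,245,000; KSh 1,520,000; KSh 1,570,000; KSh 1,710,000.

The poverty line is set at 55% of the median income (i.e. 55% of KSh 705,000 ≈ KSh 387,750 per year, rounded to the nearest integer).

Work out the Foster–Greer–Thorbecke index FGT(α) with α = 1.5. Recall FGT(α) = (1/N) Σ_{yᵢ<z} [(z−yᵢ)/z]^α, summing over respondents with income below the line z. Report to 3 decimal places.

Below z: KSh 150,000, KSh 320,000 (q = 2 of N = 9).
Normalized shortfalls: (387750−150000)/387750 = 0.6132; (387750−320000)/387750 = 0.1747.
Raised to α = 1.5: 0.48012; 0.07304.
Sum = 0.553160; FGT(1.5) = 0.553160 / 9 = 0.061.

0.061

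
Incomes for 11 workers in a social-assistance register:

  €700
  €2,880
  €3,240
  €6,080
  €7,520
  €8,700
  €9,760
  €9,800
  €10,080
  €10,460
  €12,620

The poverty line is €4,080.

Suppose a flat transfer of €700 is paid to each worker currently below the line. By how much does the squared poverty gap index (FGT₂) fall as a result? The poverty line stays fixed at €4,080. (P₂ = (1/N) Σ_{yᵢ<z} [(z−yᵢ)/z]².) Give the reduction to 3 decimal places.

0.033

Before: below the line — €700, €2,880, €3,240; squared poverty gap index (FGT₂) = 0.07411.
After the €700 transfer: below the line — €1,400, €3,580, €3,940; squared poverty gap index (FGT₂) = 0.04070.
Reduction = 0.07411 − 0.04070 = 0.033.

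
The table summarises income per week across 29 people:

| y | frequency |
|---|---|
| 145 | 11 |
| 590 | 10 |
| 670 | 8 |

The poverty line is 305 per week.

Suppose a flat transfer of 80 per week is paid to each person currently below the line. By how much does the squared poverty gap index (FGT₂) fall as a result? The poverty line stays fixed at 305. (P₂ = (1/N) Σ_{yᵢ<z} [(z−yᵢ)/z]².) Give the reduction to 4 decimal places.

0.0783

Before: below the line — 11×145; squared poverty gap index (FGT₂) = 0.104384.
After the 80 transfer: below the line — 11×225; squared poverty gap index (FGT₂) = 0.026096.
Reduction = 0.104384 − 0.026096 = 0.0783.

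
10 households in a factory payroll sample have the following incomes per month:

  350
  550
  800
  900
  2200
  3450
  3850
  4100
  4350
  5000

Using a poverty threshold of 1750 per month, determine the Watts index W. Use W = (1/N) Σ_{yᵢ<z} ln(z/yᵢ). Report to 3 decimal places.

0.421

Below the line: 350, 550, 800, 900 (q = 4 of N = 10).
ln(z/y) terms: ln(1750/350) = 1.6094; ln(1750/550) = 1.1575; ln(1750/800) = 0.7828; ln(1750/900) = 0.6650.
W = 4.214626 / 10 = 0.421.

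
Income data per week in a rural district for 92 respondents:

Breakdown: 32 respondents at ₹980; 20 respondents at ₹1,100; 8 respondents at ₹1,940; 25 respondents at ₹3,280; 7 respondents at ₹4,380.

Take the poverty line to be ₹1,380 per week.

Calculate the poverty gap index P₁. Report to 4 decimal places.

0.1449

Below the line: 32×₹980, 20×₹1,100 (q = 52 of N = 92).
Shortfall ratios: (1380−980)/1380 = 0.2899 (×32); (1380−1100)/1380 = 0.2029 (×20).
Σ = 13.333333. Dividing by the full population N = 92 gives P₁ = 0.1449.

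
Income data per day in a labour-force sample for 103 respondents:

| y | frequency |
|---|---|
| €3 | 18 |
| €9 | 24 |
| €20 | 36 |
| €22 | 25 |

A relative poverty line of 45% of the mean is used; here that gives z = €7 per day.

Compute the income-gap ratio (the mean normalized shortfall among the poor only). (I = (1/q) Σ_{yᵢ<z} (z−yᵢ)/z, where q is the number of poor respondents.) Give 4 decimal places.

Below the line: 18×€3 (q = 18 of N = 103).
Shortfall ratios (z−y)/z: 0.5714 (×18); sum = 10.285714.
I averages over the q = 18 poor units only: 10.285714 / 18 = 0.5714.

0.5714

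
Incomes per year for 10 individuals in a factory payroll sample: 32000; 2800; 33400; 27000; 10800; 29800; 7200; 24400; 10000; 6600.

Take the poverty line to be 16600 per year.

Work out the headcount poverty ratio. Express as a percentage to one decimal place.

5 of the 10 individuals have income below 16600.
H = 5/10 = 50.0%.

50.0%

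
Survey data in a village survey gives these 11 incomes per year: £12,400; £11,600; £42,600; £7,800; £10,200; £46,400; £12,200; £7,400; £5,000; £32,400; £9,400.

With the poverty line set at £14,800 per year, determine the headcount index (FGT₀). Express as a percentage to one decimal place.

72.7%

8 of the 11 people have income below £14,800.
H = 8/11 = 72.7%.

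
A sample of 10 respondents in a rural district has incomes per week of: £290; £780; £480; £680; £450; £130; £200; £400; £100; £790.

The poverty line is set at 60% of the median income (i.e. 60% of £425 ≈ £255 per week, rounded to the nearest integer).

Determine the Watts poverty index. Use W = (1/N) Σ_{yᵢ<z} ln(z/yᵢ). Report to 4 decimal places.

Poor units: £100, £130, £200 (q = 3 of N = 10).
Log gaps: ln(255/100) = 0.9361; ln(255/130) = 0.6737; ln(255/200) = 0.2429.
W = 1.852769 / 10 = 0.1853.

0.1853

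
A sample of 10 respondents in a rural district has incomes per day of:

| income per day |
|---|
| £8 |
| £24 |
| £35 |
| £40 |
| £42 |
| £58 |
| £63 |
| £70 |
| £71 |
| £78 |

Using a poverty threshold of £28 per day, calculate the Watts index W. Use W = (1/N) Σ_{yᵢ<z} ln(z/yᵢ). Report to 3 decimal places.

Incomes under z: £8, £24 (q = 2 of N = 10).
Log gaps: ln(28/8) = 1.2528; ln(28/24) = 0.1542.
W = 1.406914 / 10 = 0.141.

0.141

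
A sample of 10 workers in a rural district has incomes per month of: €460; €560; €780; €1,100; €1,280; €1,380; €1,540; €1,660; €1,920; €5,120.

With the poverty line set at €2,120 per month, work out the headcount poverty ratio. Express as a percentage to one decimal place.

9 of the 10 workers have income below €2,120.
H = 9/10 = 90.0%.

90.0%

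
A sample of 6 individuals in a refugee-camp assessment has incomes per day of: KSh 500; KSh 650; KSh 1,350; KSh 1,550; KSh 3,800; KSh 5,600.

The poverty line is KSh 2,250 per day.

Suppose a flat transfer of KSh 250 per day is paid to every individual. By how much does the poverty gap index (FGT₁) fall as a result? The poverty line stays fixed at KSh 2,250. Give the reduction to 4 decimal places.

0.0741

Before: below the line — KSh 500, KSh 650, KSh 1,350, KSh 1,550; poverty gap index (FGT₁) = 0.366667.
After the KSh 250 transfer: below the line — KSh 750, KSh 900, KSh 1,600, KSh 1,800; poverty gap index (FGT₁) = 0.292593.
Reduction = 0.366667 − 0.292593 = 0.0741.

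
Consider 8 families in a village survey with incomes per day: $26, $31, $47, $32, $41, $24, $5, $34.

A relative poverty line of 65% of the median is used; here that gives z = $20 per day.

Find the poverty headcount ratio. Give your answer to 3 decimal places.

1 of the 8 families have income below $20.
H = 1/8 = 0.125.

0.125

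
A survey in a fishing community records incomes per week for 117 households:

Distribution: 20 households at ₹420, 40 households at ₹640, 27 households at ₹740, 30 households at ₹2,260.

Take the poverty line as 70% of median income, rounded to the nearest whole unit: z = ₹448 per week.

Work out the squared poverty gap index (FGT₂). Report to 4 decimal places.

0.0007

Below z: 20×₹420 (q = 20 of N = 117).
Gap ratios (z−y)/z: (448−420)/448 = 0.0625 (×20).
Squared: 0.0039 (×20).
Sum = 0.078125; P₂ = 0.078125 / 117 = 0.0007.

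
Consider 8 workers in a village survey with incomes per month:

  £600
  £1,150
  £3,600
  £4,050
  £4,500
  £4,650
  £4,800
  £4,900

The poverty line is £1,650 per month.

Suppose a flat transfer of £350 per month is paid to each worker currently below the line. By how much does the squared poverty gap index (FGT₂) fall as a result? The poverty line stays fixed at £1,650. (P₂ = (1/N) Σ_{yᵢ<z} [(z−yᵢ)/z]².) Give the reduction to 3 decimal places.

0.039

Before: below the line — £600, £1,150; squared poverty gap index (FGT₂) = 0.06210.
After the £350 transfer: below the line — £950, £1,500; squared poverty gap index (FGT₂) = 0.02353.
Reduction = 0.06210 − 0.02353 = 0.039.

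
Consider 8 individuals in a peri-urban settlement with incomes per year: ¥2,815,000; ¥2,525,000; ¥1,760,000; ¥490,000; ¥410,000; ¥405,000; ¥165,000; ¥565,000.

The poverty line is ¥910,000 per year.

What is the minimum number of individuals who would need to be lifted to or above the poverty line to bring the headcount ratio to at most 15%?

5 of the 8 individuals are poor, so H = 5/8 = 0.625.
A headcount ratio of at most 15% allows at most ⌊0.15 × 8⌋ = 1 poor individuals.
So at least 5 − 1 = 4 must be lifted.

4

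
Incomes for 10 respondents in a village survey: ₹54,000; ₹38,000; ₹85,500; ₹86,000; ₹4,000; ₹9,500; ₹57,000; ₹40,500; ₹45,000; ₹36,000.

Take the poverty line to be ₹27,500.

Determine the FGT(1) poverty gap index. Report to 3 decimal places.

0.151

Below the line: ₹4,000, ₹9,500 (q = 2 of N = 10).
Normalized shortfalls: (27500−4000)/27500 = 0.8545; (27500−9500)/27500 = 0.6545.
Sum of shortfalls = 1.509091; P₁ averages over all N: 1.509091 / 10 = 0.151.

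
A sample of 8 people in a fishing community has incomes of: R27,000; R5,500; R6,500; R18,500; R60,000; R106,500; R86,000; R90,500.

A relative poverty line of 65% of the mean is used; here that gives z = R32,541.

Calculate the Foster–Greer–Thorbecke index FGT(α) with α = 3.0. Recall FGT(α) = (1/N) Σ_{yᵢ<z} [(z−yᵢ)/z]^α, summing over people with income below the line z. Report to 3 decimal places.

0.146

Poor units: R5,500, R6,500, R18,500, R27,000 (q = 4 of N = 8).
Normalized shortfalls: (32541−5500)/32541 = 0.8310; (32541−6500)/32541 = 0.8003; (32541−18500)/32541 = 0.4315; (32541−27000)/32541 = 0.1703.
Raised to α = 3.0: 0.57382; 0.51248; 0.08033; 0.00494.
Sum = 1.171575; FGT(3.0) = 1.171575 / 8 = 0.146.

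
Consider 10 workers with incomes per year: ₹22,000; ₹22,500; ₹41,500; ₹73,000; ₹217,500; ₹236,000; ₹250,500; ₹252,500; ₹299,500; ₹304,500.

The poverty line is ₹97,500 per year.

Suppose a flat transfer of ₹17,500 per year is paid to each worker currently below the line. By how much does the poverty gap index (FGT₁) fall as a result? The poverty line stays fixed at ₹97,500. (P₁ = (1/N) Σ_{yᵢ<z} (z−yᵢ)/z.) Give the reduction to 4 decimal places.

0.0718

Before: below the line — ₹22,000, ₹22,500, ₹41,500, ₹73,000; poverty gap index (FGT₁) = 0.236923.
After the ₹17,500 transfer: below the line — ₹39,500, ₹40,000, ₹59,000, ₹90,500; poverty gap index (FGT₁) = 0.165128.
Reduction = 0.236923 − 0.165128 = 0.0718.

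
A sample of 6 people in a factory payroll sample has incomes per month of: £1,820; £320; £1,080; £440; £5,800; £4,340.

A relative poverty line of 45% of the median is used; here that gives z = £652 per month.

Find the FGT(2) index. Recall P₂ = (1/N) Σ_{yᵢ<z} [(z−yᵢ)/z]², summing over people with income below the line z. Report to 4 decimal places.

0.0608

Poor units: £320, £440 (q = 2 of N = 6).
Gap ratios (z−y)/z: (652−320)/652 = 0.5092; (652−440)/652 = 0.3252.
Squared: 0.2593; 0.1057.
Sum = 0.365012; P₂ = 0.365012 / 6 = 0.0608.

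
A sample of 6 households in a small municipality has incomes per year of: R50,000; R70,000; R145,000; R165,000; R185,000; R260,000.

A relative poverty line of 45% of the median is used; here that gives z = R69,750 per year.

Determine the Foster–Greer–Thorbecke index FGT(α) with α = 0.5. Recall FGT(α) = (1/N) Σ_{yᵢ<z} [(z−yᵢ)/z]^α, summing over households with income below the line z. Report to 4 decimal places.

Below z: R50,000 (q = 1 of N = 6).
Shortfall ratios: (69750−50000)/69750 = 0.2832.
Raised to α = 0.5: 0.53212.
Sum = 0.532122; FGT(0.5) = 0.532122 / 6 = 0.0887.

0.0887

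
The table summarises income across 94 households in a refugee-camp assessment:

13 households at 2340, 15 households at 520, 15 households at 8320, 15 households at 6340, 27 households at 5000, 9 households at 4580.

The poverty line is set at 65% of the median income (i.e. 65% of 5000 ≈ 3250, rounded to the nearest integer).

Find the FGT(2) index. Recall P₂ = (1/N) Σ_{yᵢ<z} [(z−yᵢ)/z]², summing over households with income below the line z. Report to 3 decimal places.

Below the line: 15×520, 13×2340 (q = 28 of N = 94).
Normalized shortfalls: (3250−520)/3250 = 0.8400 (×15); (3250−2340)/3250 = 0.2800 (×13).
Squared: 0.7056 (×15); 0.0784 (×13).
Sum = 11.603200; P₂ = 11.603200 / 94 = 0.123.

0.123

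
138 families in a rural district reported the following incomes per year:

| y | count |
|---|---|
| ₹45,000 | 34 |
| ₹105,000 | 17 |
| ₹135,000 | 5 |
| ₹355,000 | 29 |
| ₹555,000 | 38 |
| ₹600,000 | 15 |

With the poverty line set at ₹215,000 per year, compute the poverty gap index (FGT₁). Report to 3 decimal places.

0.271

Below z: 34×₹45,000, 17×₹105,000, 5×₹135,000 (q = 56 of N = 138).
Shortfall ratios: (215000−45000)/215000 = 0.7907 (×34); (215000−105000)/215000 = 0.5116 (×17); (215000−135000)/215000 = 0.3721 (×5).
Sum of shortfalls = 37.441860; P₁ averages over all N: 37.441860 / 138 = 0.271.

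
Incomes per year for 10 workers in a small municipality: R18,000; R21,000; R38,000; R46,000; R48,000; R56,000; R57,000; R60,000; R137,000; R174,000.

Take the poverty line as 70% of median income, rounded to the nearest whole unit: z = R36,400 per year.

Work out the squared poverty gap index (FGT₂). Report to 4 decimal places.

Below z: R18,000, R21,000 (q = 2 of N = 10).
Shortfall ratios: (36400−18000)/36400 = 0.5055; (36400−21000)/36400 = 0.4231.
Squared: 0.2555; 0.1790.
Sum = 0.434519; P₂ = 0.434519 / 10 = 0.0435.

0.0435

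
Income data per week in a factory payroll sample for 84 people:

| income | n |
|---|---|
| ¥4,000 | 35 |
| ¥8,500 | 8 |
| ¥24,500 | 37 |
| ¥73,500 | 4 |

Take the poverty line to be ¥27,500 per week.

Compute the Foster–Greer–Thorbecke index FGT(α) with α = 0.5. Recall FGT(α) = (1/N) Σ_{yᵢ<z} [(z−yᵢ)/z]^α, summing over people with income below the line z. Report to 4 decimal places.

Below the line: 35×¥4,000, 8×¥8,500, 37×¥24,500 (q = 80 of N = 84).
Normalized shortfalls: (27500−4000)/27500 = 0.8545 (×35); (27500−8500)/27500 = 0.6909 (×8); (27500−24500)/27500 = 0.1091 (×37).
Raised to α = 0.5: 0.92442 (×35); 0.83121 (×8); 0.33029 (×37).
Sum = 51.224943; FGT(0.5) = 51.224943 / 84 = 0.6098.

0.6098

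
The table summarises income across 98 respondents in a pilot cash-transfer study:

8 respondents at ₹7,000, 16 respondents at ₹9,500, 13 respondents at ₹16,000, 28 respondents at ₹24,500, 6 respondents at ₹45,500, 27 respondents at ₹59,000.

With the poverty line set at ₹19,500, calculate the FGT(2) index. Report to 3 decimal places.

0.081

Poor units: 8×₹7,000, 16×₹9,500, 13×₹16,000 (q = 37 of N = 98).
Relative gaps: (19500−7000)/19500 = 0.6410 (×8); (19500−9500)/19500 = 0.5128 (×16); (19500−16000)/19500 = 0.1795 (×13).
Squared: 0.4109 (×8); 0.2630 (×16); 0.0322 (×13).
Sum = 7.913872; P₂ = 7.913872 / 98 = 0.081.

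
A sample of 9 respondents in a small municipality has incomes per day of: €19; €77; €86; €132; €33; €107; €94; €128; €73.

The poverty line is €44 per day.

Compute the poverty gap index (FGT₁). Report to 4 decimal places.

Below the line: €19, €33 (q = 2 of N = 9).
Relative gaps: (44−19)/44 = 0.5682; (44−33)/44 = 0.2500.
Sum of shortfalls = 0.818182; P₁ averages over all N: 0.818182 / 9 = 0.0909.

0.0909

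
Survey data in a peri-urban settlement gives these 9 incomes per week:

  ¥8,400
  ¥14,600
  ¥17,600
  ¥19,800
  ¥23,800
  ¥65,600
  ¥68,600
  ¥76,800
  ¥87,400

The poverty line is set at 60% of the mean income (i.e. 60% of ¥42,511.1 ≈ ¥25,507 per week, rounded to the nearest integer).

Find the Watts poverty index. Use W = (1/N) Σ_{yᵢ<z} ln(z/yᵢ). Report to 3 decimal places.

0.262

Poor units: ¥8,400, ¥14,600, ¥17,600, ¥19,800, ¥23,800 (q = 5 of N = 9).
Log shortfalls: ln(25507/8400) = 1.1107; ln(25507/14600) = 0.5579; ln(25507/17600) = 0.3711; ln(25507/19800) = 0.2533; ln(25507/23800) = 0.0693.
W = 2.362245 / 9 = 0.262.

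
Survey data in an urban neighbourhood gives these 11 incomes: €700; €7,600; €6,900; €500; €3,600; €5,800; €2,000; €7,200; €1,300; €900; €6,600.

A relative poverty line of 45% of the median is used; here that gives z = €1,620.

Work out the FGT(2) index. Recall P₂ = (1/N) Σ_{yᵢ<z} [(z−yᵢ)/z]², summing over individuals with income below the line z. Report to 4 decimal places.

0.0943

Below the line: €500, €700, €900, €1,300 (q = 4 of N = 11).
Relative gaps: (1620−500)/1620 = 0.6914; (1620−700)/1620 = 0.5679; (1620−900)/1620 = 0.4444; (1620−1300)/1620 = 0.1975.
Squared: 0.4780; 0.3225; 0.1975; 0.0390.
Sum = 1.037037; P₂ = 1.037037 / 11 = 0.0943.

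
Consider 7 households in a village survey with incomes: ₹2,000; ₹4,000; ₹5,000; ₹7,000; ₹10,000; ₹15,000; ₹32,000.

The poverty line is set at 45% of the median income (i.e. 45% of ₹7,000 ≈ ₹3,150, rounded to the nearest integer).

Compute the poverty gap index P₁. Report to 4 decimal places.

Below z: ₹2,000 (q = 1 of N = 7).
Shortfall ratios: (3150−2000)/3150 = 0.3651.
Σ = 0.365079. Dividing by the full population N = 7 gives P₁ = 0.0522.

0.0522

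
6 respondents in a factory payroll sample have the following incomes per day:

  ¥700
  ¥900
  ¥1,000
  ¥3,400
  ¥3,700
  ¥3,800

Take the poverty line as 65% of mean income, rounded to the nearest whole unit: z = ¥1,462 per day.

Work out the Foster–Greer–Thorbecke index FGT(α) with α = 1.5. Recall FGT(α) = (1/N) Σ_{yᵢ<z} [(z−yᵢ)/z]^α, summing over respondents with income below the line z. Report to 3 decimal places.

Below z: ¥700, ¥900, ¥1,000 (q = 3 of N = 6).
Normalized shortfalls: (1462−700)/1462 = 0.5212; (1462−900)/1462 = 0.3844; (1462−1000)/1462 = 0.3160.
Raised to α = 1.5: 0.37628; 0.23833; 0.17764.
Sum = 0.792253; FGT(1.5) = 0.792253 / 6 = 0.132.

0.132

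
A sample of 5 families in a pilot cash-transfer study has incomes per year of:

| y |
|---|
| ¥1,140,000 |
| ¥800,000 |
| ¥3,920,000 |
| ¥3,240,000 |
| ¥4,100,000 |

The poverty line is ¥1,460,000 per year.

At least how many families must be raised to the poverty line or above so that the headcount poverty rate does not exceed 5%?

Currently q = 2 of N = 5 are below the line (H = 0.400).
A headcount ratio of at most 5% allows at most ⌊0.05 × 5⌋ = 0 poor families.
So at least 2 − 0 = 2 must be lifted.

2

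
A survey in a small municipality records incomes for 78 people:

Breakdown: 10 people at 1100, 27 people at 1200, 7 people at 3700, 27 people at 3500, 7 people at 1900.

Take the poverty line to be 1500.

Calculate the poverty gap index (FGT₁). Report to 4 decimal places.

Incomes under z: 10×1100, 27×1200 (q = 37 of N = 78).
Relative gaps: (1500−1100)/1500 = 0.2667 (×10); (1500−1200)/1500 = 0.2000 (×27).
Σ = 8.066667. Dividing by the full population N = 78 gives P₁ = 0.1034.

0.1034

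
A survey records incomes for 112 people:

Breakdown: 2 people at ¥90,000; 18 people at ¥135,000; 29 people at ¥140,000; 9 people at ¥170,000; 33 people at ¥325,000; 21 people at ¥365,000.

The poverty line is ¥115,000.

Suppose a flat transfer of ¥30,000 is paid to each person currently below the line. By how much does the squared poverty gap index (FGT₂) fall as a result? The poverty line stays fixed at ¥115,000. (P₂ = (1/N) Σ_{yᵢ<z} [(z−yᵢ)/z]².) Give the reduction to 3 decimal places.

Before: below the line — 2×¥90,000; squared poverty gap index (FGT₂) = 0.00084.
After the ¥30,000 transfer: below the line — none; squared poverty gap index (FGT₂) = 0.00000.
Reduction = 0.00084 − 0.00000 = 0.001.

0.001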